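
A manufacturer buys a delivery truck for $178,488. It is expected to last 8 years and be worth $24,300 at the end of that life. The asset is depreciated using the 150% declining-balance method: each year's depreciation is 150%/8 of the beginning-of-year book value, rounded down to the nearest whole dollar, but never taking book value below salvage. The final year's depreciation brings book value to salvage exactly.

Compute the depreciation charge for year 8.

Depreciable base = $178,488 − $24,300 = $154,188.
Year 1: ⌊$178,488 × 150%/8⌋ = $33,466. Book value $145,022.
Year 2: ⌊$145,022 × 150%/8⌋ = $27,191. Book value $117,831.
Year 3: ⌊$117,831 × 150%/8⌋ = $22,093. Book value $95,738.
Year 4: ⌊$95,738 × 150%/8⌋ = $17,950. Book value $77,788.
Year 5: ⌊$77,788 × 150%/8⌋ = $14,585. Book value $63,203.
Year 6: ⌊$63,203 × 150%/8⌋ = $11,850. Book value $51,353.
Year 7: ⌊$51,353 × 150%/8⌋ = $9,628. Book value $41,725.
Year 8 (final): $41,725 − $24,300 = $17,425. Book value $24,300.

$17,425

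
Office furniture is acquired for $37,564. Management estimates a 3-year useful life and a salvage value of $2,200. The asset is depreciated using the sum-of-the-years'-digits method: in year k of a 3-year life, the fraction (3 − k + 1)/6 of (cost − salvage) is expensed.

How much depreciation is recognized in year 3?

$5,894

Depreciable base = $37,564 − $2,200 = $35,364.
Sum of the years' digits = 3+2+1 = 6.
Year 1: $35,364 × 3/6 = $17,682. Book value $19,882.
Year 2: $35,364 × 2/6 = $11,788. Book value $8,094.
Year 3: $35,364 × 1/6 = $5,894. Book value $2,200.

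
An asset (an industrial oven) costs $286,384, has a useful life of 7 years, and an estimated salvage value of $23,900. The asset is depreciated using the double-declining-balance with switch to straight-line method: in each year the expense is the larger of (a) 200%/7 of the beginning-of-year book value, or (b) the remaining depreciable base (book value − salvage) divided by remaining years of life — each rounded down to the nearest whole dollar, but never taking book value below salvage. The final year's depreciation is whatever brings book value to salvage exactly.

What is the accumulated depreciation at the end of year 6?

Depreciable base = $286,384 − $23,900 = $262,484.
Year 1: DB = ⌊$286,384 × 200%/7⌋ = $81,824; SL = ⌊$262,484/7⌋ = $37,497 → take DB $81,824. Book value $204,560.
Year 2: DB = ⌊$204,560 × 200%/7⌋ = $58,445; SL = ⌊$180,660/6⌋ = $30,110 → take DB $58,445. Book value $146,115.
Year 3: DB = ⌊$146,115 × 200%/7⌋ = $41,747; SL = ⌊$122,215/5⌋ = $24,443 → take DB $41,747. Book value $104,368.
Year 4: DB = ⌊$104,368 × 200%/7⌋ = $29,819; SL = ⌊$80,468/4⌋ = $20,117 → take DB $29,819. Book value $74,549.
Year 5: DB = ⌊$74,549 × 200%/7⌋ = $21,299; SL = ⌊$50,649/3⌋ = $16,883 → take DB $21,299. Book value $53,250.
Year 6: DB = ⌊$53,250 × 200%/7⌋ = $15,214; SL = ⌊$29,350/2⌋ = $14,675 → take DB $15,214. Book value $38,036.
Accumulated through year 6 = $286,384 − $38,036 = $248,348.

$248,348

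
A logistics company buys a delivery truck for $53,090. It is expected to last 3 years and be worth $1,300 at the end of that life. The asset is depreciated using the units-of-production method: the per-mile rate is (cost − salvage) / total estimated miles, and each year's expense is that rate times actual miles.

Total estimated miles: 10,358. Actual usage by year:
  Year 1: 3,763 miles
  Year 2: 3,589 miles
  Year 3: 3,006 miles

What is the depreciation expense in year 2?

Depreciable base = $53,090 − $1,300 = $51,790.
Rate = $51,790 / 10,358 miles = $5 per mile.
Year 1: 3,763 × $5 = $18,815. Book value $34,275.
Year 2: 3,589 × $5 = $17,945. Book value $16,330.

$17,945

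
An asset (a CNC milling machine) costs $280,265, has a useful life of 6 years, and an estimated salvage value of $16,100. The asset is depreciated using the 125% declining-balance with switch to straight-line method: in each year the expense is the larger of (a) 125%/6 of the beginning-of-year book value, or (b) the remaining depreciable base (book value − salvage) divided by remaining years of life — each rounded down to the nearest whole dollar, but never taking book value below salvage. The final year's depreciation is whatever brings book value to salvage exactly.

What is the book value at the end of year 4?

Depreciable base = $280,265 − $16,100 = $264,165.
Year 1: DB = ⌊$280,265 × 125%/6⌋ = $58,388; SL = ⌊$264,165/6⌋ = $44,027 → take DB $58,388. Book value $221,877.
Year 2: DB = ⌊$221,877 × 125%/6⌋ = $46,224; SL = ⌊$205,777/5⌋ = $41,155 → take DB $46,224. Book value $175,653.
Year 3: DB = ⌊$175,653 × 125%/6⌋ = $36,594; SL = ⌊$159,553/4⌋ = $39,888 → take SL $39,888. Book value $135,765.
Year 4: DB = ⌊$135,765 × 125%/6⌋ = $28,284; SL = ⌊$119,665/3⌋ = $39,888 → take SL $39,888. Book value $95,877.

$95,877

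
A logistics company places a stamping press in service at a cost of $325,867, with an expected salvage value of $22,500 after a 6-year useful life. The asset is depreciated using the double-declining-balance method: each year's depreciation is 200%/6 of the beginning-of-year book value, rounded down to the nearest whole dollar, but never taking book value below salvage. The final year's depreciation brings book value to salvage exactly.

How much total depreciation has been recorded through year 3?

$229,313

Depreciable base = $325,867 − $22,500 = $303,367.
Year 1: ⌊$325,867 × 200%/6⌋ = $108,622. Book value $217,245.
Year 2: ⌊$217,245 × 200%/6⌋ = $72,415. Book value $144,830.
Year 3: ⌊$144,830 × 200%/6⌋ = $48,276. Book value $96,554.
Accumulated through year 3 = $325,867 − $96,554 = $229,313.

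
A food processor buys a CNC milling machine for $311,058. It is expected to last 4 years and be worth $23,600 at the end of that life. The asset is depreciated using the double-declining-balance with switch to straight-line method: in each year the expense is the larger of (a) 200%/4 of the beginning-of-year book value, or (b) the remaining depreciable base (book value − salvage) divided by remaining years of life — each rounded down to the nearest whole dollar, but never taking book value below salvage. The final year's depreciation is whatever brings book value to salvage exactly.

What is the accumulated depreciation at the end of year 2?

$233,293

Depreciable base = $311,058 − $23,600 = $287,458.
Year 1: DB = ⌊$311,058 × 200%/4⌋ = $155,529; SL = ⌊$287,458/4⌋ = $71,864 → take DB $155,529. Book value $155,529.
Year 2: DB = ⌊$155,529 × 200%/4⌋ = $77,764; SL = ⌊$131,929/3⌋ = $43,976 → take DB $77,764. Book value $77,765.
Accumulated through year 2 = $311,058 − $77,765 = $233,293.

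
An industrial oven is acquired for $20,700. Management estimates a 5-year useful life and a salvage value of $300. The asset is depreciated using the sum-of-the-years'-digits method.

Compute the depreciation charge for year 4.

Depreciable base = $20,700 − $300 = $20,400.
Sum of the years' digits = 5+4+3+2+1 = 15.
Year 1: $20,400 × 5/15 = $6,800. Book value $13,900.
Year 2: $20,400 × 4/15 = $5,440. Book value $8,460.
Year 3: $20,400 × 3/15 = $4,080. Book value $4,380.
Year 4: $20,400 × 2/15 = $2,720. Book value $1,660.

$2,720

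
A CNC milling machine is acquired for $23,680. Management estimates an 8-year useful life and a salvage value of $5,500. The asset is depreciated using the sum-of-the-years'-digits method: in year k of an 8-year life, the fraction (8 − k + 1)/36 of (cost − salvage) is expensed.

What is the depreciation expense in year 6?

$1,515

Depreciable base = $23,680 − $5,500 = $18,180.
Sum of the years' digits = 8+7+6+5+4+3+2+1 = 36.
Year 1: $18,180 × 8/36 = $4,040. Book value $19,640.
Year 2: $18,180 × 7/36 = $3,535. Book value $16,105.
Year 3: $18,180 × 6/36 = $3,030. Book value $13,075.
Year 4: $18,180 × 5/36 = $2,525. Book value $10,550.
Year 5: $18,180 × 4/36 = $2,020. Book value $8,530.
Year 6: $18,180 × 3/36 = $1,515. Book value $7,015.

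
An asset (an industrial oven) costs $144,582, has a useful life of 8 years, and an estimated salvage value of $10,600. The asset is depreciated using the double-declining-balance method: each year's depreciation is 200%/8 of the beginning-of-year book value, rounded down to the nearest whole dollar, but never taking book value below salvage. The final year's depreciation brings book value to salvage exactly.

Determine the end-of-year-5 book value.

$34,311

Depreciable base = $144,582 − $10,600 = $133,982.
Year 1: ⌊$144,582 × 200%/8⌋ = $36,145. Book value $108,437.
Year 2: ⌊$108,437 × 200%/8⌋ = $27,109. Book value $81,328.
Year 3: ⌊$81,328 × 200%/8⌋ = $20,332. Book value $60,996.
Year 4: ⌊$60,996 × 200%/8⌋ = $15,249. Book value $45,747.
Year 5: ⌊$45,747 × 200%/8⌋ = $11,436. Book value $34,311.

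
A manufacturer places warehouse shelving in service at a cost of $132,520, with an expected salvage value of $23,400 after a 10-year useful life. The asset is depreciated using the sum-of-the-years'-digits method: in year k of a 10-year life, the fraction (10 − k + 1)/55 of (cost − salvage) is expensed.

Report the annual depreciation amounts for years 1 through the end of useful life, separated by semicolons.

Depreciable base = $132,520 − $23,400 = $109,120.
Sum of the years' digits = 10+9+8+7+6+5+4+3+2+1 = 55.
Year 1: $109,120 × 10/55 = $19,840. Book value $112,680.
Year 2: $109,120 × 9/55 = $17,856. Book value $94,824.
Year 3: $109,120 × 8/55 = $15,872. Book value $78,952.
Year 4: $109,120 × 7/55 = $13,888. Book value $65,064.
Year 5: $109,120 × 6/55 = $11,904. Book value $53,160.
Year 6: $109,120 × 5/55 = $9,920. Book value $43,240.
Year 7: $109,120 × 4/55 = $7,936. Book value $35,304.
Year 8: $109,120 × 3/55 = $5,952. Book value $29,352.
Year 9: $109,120 × 2/55 = $3,968. Book value $25,384.
Year 10: $109,120 × 1/55 = $1,984. Book value $23,400.

$19,840; $17,856; $15,872; $13,888; $11,904; $9,920; $7,936; $5,952; $3,968; $1,984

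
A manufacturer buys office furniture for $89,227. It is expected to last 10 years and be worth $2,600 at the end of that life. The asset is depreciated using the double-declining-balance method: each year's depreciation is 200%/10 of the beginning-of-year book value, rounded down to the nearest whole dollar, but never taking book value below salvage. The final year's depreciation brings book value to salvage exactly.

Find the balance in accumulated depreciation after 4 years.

$52,679

Depreciable base = $89,227 − $2,600 = $86,627.
Year 1: ⌊$89,227 × 200%/10⌋ = $17,845. Book value $71,382.
Year 2: ⌊$71,382 × 200%/10⌋ = $14,276. Book value $57,106.
Year 3: ⌊$57,106 × 200%/10⌋ = $11,421. Book value $45,685.
Year 4: ⌊$45,685 × 200%/10⌋ = $9,137. Book value $36,548.
Accumulated through year 4 = $89,227 − $36,548 = $52,679.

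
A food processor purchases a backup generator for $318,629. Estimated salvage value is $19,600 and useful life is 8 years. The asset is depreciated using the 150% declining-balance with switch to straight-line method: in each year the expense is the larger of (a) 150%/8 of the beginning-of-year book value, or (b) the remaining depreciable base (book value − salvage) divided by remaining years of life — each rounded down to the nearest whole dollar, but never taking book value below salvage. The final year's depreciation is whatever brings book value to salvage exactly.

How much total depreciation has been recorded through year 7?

Depreciable base = $318,629 − $19,600 = $299,029.
Year 1: DB = ⌊$318,629 × 150%/8⌋ = $59,742; SL = ⌊$299,029/8⌋ = $37,378 → take DB $59,742. Book value $258,887.
Year 2: DB = ⌊$258,887 × 150%/8⌋ = $48,541; SL = ⌊$239,287/7⌋ = $34,183 → take DB $48,541. Book value $210,346.
Year 3: DB = ⌊$210,346 × 150%/8⌋ = $39,439; SL = ⌊$190,746/6⌋ = $31,791 → take DB $39,439. Book value $170,907.
Year 4: DB = ⌊$170,907 × 150%/8⌋ = $32,045; SL = ⌊$151,307/5⌋ = $30,261 → take DB $32,045. Book value $138,862.
Year 5: DB = ⌊$138,862 × 150%/8⌋ = $26,036; SL = ⌊$119,262/4⌋ = $29,815 → take SL $29,815. Book value $109,047.
Year 6: DB = ⌊$109,047 × 150%/8⌋ = $20,446; SL = ⌊$89,447/3⌋ = $29,815 → take SL $29,815. Book value $79,232.
Year 7: DB = ⌊$79,232 × 150%/8⌋ = $14,856; SL = ⌊$59,632/2⌋ = $29,816 → take SL $29,816. Book value $49,416.
Accumulated through year 7 = $318,629 − $49,416 = $269,213.

$269,213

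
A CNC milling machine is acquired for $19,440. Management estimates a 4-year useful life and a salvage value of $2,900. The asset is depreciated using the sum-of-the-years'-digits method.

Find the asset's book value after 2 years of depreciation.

$7,862

Depreciable base = $19,440 − $2,900 = $16,540.
Sum of the years' digits = 4+3+2+1 = 10.
Year 1: $16,540 × 4/10 = $6,616. Book value $12,824.
Year 2: $16,540 × 3/10 = $4,962. Book value $7,862.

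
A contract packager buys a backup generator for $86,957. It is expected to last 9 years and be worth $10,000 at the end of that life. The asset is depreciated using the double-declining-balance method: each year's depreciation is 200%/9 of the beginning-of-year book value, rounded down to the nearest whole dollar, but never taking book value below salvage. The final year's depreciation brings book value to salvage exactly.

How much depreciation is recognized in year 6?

$5,500

Depreciable base = $86,957 − $10,000 = $76,957.
Year 1: ⌊$86,957 × 200%/9⌋ = $19,323. Book value $67,634.
Year 2: ⌊$67,634 × 200%/9⌋ = $15,029. Book value $52,605.
Year 3: ⌊$52,605 × 200%/9⌋ = $11,690. Book value $40,915.
Year 4: ⌊$40,915 × 200%/9⌋ = $9,092. Book value $31,823.
Year 5: ⌊$31,823 × 200%/9⌋ = $7,071. Book value $24,752.
Year 6: ⌊$24,752 × 200%/9⌋ = $5,500. Book value $19,252.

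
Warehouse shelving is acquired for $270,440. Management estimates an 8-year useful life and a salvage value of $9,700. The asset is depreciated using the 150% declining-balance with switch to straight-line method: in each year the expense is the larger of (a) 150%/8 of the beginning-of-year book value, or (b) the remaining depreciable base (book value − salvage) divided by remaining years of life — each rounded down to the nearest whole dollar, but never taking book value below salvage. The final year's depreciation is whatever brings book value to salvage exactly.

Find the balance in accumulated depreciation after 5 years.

$179,619

Depreciable base = $270,440 − $9,700 = $260,740.
Year 1: DB = ⌊$270,440 × 150%/8⌋ = $50,707; SL = ⌊$260,740/8⌋ = $32,592 → take DB $50,707. Book value $219,733.
Year 2: DB = ⌊$219,733 × 150%/8⌋ = $41,199; SL = ⌊$210,033/7⌋ = $30,004 → take DB $41,199. Book value $178,534.
Year 3: DB = ⌊$178,534 × 150%/8⌋ = $33,475; SL = ⌊$168,834/6⌋ = $28,139 → take DB $33,475. Book value $145,059.
Year 4: DB = ⌊$145,059 × 150%/8⌋ = $27,198; SL = ⌊$135,359/5⌋ = $27,071 → take DB $27,198. Book value $117,861.
Year 5: DB = ⌊$117,861 × 150%/8⌋ = $22,098; SL = ⌊$108,161/4⌋ = $27,040 → take SL $27,040. Book value $90,821.
Accumulated through year 5 = $270,440 − $90,821 = $179,619.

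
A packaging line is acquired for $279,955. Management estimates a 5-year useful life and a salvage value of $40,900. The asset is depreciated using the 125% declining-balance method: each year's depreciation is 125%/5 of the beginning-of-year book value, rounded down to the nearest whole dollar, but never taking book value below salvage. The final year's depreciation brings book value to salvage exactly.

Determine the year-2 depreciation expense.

Depreciable base = $279,955 − $40,900 = $239,055.
Year 1: ⌊$279,955 × 125%/5⌋ = $69,988. Book value $209,967.
Year 2: ⌊$209,967 × 125%/5⌋ = $52,491. Book value $157,476.

$52,491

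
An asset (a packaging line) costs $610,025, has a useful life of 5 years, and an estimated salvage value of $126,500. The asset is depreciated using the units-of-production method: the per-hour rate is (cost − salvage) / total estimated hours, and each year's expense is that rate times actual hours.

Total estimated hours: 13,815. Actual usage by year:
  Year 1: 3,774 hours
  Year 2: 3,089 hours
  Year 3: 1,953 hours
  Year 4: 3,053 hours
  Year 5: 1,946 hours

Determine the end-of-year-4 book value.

Depreciable base = $610,025 − $126,500 = $483,525.
Rate = $483,525 / 13,815 hours = $35 per hour.
Year 1: 3,774 × $35 = $132,090. Book value $477,935.
Year 2: 3,089 × $35 = $108,115. Book value $369,820.
Year 3: 1,953 × $35 = $68,355. Book value $301,465.
Year 4: 3,053 × $35 = $106,855. Book value $194,610.

$194,610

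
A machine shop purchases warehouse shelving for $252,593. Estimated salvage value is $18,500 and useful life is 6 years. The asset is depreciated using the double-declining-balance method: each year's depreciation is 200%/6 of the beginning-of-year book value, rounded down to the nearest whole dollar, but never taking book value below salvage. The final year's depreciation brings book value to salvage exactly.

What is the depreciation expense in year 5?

$16,632

Depreciable base = $252,593 − $18,500 = $234,093.
Year 1: ⌊$252,593 × 200%/6⌋ = $84,197. Book value $168,396.
Year 2: ⌊$168,396 × 200%/6⌋ = $56,132. Book value $112,264.
Year 3: ⌊$112,264 × 200%/6⌋ = $37,421. Book value $74,843.
Year 4: ⌊$74,843 × 200%/6⌋ = $24,947. Book value $49,896.
Year 5: ⌊$49,896 × 200%/6⌋ = $16,632. Book value $33,264.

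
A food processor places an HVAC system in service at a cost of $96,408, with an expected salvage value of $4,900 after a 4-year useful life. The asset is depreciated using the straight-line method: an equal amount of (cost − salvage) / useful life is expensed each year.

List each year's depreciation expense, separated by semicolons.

Depreciable base = $96,408 − $4,900 = $91,508.
Annual expense = $91,508 / 4 = $22,877.
End of year 1: book value $73,531.
End of year 2: book value $50,654.
End of year 3: book value $27,777.
End of year 4: book value $4,900.

$22,877; $22,877; $22,877; $22,877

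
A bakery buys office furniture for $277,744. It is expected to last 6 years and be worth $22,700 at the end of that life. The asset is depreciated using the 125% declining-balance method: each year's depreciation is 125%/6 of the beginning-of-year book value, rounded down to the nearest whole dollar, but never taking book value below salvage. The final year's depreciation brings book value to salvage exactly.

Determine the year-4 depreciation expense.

Depreciable base = $277,744 − $22,700 = $255,044.
Year 1: ⌊$277,744 × 125%/6⌋ = $57,863. Book value $219,881.
Year 2: ⌊$219,881 × 125%/6⌋ = $45,808. Book value $174,073.
Year 3: ⌊$174,073 × 125%/6⌋ = $36,265. Book value $137,808.
Year 4: ⌊$137,808 × 125%/6⌋ = $28,710. Book value $109,098.

$28,710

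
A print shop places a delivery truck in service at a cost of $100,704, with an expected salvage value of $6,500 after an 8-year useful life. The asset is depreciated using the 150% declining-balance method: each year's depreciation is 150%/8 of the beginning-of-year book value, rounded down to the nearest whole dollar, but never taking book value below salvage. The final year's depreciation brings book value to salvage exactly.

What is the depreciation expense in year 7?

$5,432

Depreciable base = $100,704 − $6,500 = $94,204.
Year 1: ⌊$100,704 × 150%/8⌋ = $18,882. Book value $81,822.
Year 2: ⌊$81,822 × 150%/8⌋ = $15,341. Book value $66,481.
Year 3: ⌊$66,481 × 150%/8⌋ = $12,465. Book value $54,016.
Year 4: ⌊$54,016 × 150%/8⌋ = $10,128. Book value $43,888.
Year 5: ⌊$43,888 × 150%/8⌋ = $8,229. Book value $35,659.
Year 6: ⌊$35,659 × 150%/8⌋ = $6,686. Book value $28,973.
Year 7: ⌊$28,973 × 150%/8⌋ = $5,432. Book value $23,541.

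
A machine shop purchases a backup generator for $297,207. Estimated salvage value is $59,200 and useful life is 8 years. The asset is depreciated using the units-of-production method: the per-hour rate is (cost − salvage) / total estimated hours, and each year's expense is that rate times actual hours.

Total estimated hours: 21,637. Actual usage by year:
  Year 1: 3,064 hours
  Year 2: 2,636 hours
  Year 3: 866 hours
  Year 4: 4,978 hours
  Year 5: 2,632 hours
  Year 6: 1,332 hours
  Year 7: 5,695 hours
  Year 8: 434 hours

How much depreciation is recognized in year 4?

$54,758

Depreciable base = $297,207 − $59,200 = $238,007.
Rate = $238,007 / 21,637 hours = $11 per hour.
Year 1: 3,064 × $11 = $33,704. Book value $263,503.
Year 2: 2,636 × $11 = $28,996. Book value $234,507.
Year 3: 866 × $11 = $9,526. Book value $224,981.
Year 4: 4,978 × $11 = $54,758. Book value $170,223.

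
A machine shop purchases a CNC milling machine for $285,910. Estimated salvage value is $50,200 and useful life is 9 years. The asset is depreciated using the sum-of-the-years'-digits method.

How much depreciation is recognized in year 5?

Depreciable base = $285,910 − $50,200 = $235,710.
Sum of the years' digits = 9+8+7+6+5+4+3+2+1 = 45.
Year 1: $235,710 × 9/45 = $47,142. Book value $238,768.
Year 2: $235,710 × 8/45 = $41,904. Book value $196,864.
Year 3: $235,710 × 7/45 = $36,666. Book value $160,198.
Year 4: $235,710 × 6/45 = $31,428. Book value $128,770.
Year 5: $235,710 × 5/45 = $26,190. Book value $102,580.

$26,190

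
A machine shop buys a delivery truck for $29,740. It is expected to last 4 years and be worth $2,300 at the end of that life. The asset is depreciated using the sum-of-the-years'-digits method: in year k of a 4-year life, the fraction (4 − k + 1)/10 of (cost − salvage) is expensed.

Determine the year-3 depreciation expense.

Depreciable base = $29,740 − $2,300 = $27,440.
Sum of the years' digits = 4+3+2+1 = 10.
Year 1: $27,440 × 4/10 = $10,976. Book value $18,764.
Year 2: $27,440 × 3/10 = $8,232. Book value $10,532.
Year 3: $27,440 × 2/10 = $5,488. Book value $5,044.

$5,488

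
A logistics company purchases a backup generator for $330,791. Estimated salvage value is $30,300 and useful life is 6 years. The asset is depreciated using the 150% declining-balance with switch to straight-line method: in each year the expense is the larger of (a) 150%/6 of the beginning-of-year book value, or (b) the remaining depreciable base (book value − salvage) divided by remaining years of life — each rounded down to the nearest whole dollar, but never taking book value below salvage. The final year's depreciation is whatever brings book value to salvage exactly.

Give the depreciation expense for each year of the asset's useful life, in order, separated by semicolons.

Depreciable base = $330,791 − $30,300 = $300,491.
Year 1: DB = ⌊$330,791 × 150%/6⌋ = $82,697; SL = ⌊$300,491/6⌋ = $50,081 → take DB $82,697. Book value $248,094.
Year 2: DB = ⌊$248,094 × 150%/6⌋ = $62,023; SL = ⌊$217,794/5⌋ = $43,558 → take DB $62,023. Book value $186,071.
Year 3: DB = ⌊$186,071 × 150%/6⌋ = $46,517; SL = ⌊$155,771/4⌋ = $38,942 → take DB $46,517. Book value $139,554.
Year 4: DB = ⌊$139,554 × 150%/6⌋ = $34,888; SL = ⌊$109,254/3⌋ = $36,418 → take SL $36,418. Book value $103,136.
Year 5: DB = ⌊$103,136 × 150%/6⌋ = $25,784; SL = ⌊$72,836/2⌋ = $36,418 → take SL $36,418. Book value $66,718.
Year 6 (final): $66,718 − $30,300 = $36,418. Book value $30,300.

$82,697; $62,023; $46,517; $36,418; $36,418; $36,418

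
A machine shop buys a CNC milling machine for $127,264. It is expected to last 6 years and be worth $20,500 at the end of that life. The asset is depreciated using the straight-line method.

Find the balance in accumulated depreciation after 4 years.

$71,176

Depreciable base = $127,264 − $20,500 = $106,764.
Annual expense = $106,764 / 6 = $17,794.
End of year 1: book value $109,470.
End of year 2: book value $91,676.
End of year 3: book value $73,882.
End of year 4: book value $56,088.
Accumulated through year 4 = $127,264 − $56,088 = $71,176.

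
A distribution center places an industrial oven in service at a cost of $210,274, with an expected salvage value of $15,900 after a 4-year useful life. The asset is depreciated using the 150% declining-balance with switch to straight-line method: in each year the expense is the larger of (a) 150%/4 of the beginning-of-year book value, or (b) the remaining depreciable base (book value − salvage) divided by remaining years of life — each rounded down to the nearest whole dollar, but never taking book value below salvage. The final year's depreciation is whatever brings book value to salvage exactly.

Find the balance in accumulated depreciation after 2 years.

$128,135

Depreciable base = $210,274 − $15,900 = $194,374.
Year 1: DB = ⌊$210,274 × 150%/4⌋ = $78,852; SL = ⌊$194,374/4⌋ = $48,593 → take DB $78,852. Book value $131,422.
Year 2: DB = ⌊$131,422 × 150%/4⌋ = $49,283; SL = ⌊$115,522/3⌋ = $38,507 → take DB $49,283. Book value $82,139.
Accumulated through year 2 = $210,274 − $82,139 = $128,135.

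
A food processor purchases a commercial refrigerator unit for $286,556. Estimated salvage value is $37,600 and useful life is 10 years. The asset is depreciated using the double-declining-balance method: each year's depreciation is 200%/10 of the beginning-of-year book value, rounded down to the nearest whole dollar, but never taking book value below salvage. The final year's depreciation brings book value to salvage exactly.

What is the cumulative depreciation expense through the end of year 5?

Depreciable base = $286,556 − $37,600 = $248,956.
Year 1: ⌊$286,556 × 200%/10⌋ = $57,311. Book value $229,245.
Year 2: ⌊$229,245 × 200%/10⌋ = $45,849. Book value $183,396.
Year 3: ⌊$183,396 × 200%/10⌋ = $36,679. Book value $146,717.
Year 4: ⌊$146,717 × 200%/10⌋ = $29,343. Book value $117,374.
Year 5: ⌊$117,374 × 200%/10⌋ = $23,474. Book value $93,900.
Accumulated through year 5 = $286,556 − $93,900 = $192,656.

$192,656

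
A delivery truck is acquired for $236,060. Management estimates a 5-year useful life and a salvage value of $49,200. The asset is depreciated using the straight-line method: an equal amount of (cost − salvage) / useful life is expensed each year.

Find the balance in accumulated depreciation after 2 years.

Depreciable base = $236,060 − $49,200 = $186,860.
Annual expense = $186,860 / 5 = $37,372.
End of year 1: book value $198,688.
End of year 2: book value $161,316.
Accumulated through year 2 = $236,060 − $161,316 = $74,744.

$74,744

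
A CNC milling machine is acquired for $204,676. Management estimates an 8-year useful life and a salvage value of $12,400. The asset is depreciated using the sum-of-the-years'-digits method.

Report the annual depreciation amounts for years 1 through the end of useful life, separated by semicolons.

$42,728; $37,387; $32,046; $26,705; $21,364; $16,023; $10,682; $5,341

Depreciable base = $204,676 − $12,400 = $192,276.
Sum of the years' digits = 8+7+6+5+4+3+2+1 = 36.
Year 1: $192,276 × 8/36 = $42,728. Book value $161,948.
Year 2: $192,276 × 7/36 = $37,387. Book value $124,561.
Year 3: $192,276 × 6/36 = $32,046. Book value $92,515.
Year 4: $192,276 × 5/36 = $26,705. Book value $65,810.
Year 5: $192,276 × 4/36 = $21,364. Book value $44,446.
Year 6: $192,276 × 3/36 = $16,023. Book value $28,423.
Year 7: $192,276 × 2/36 = $10,682. Book value $17,741.
Year 8: $192,276 × 1/36 = $5,341. Book value $12,400.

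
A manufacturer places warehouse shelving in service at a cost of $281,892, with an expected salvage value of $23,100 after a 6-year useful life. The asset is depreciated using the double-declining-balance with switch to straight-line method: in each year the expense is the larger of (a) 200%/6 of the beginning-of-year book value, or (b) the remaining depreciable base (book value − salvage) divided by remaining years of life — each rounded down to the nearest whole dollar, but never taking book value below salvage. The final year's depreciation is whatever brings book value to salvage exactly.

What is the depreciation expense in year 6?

Depreciable base = $281,892 − $23,100 = $258,792.
Year 1: DB = ⌊$281,892 × 200%/6⌋ = $93,964; SL = ⌊$258,792/6⌋ = $43,132 → take DB $93,964. Book value $187,928.
Year 2: DB = ⌊$187,928 × 200%/6⌋ = $62,642; SL = ⌊$164,828/5⌋ = $32,965 → take DB $62,642. Book value $125,286.
Year 3: DB = ⌊$125,286 × 200%/6⌋ = $41,762; SL = ⌊$102,186/4⌋ = $25,546 → take DB $41,762. Book value $83,524.
Year 4: DB = ⌊$83,524 × 200%/6⌋ = $27,841; SL = ⌊$60,424/3⌋ = $20,141 → take DB $27,841. Book value $55,683.
Year 5: DB = ⌊$55,683 × 200%/6⌋ = $18,561; SL = ⌊$32,583/2⌋ = $16,291 → take DB $18,561. Book value $37,122.
Year 6 (final): $37,122 − $23,100 = $14,022. Book value $23,100.

$14,022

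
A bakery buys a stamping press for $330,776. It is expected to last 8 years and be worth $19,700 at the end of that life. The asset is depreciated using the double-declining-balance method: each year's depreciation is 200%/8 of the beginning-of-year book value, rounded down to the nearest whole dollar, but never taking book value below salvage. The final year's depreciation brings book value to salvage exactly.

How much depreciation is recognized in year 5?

$26,165

Depreciable base = $330,776 − $19,700 = $311,076.
Year 1: ⌊$330,776 × 200%/8⌋ = $82,694. Book value $248,082.
Year 2: ⌊$248,082 × 200%/8⌋ = $62,020. Book value $186,062.
Year 3: ⌊$186,062 × 200%/8⌋ = $46,515. Book value $139,547.
Year 4: ⌊$139,547 × 200%/8⌋ = $34,886. Book value $104,661.
Year 5: ⌊$104,661 × 200%/8⌋ = $26,165. Book value $78,496.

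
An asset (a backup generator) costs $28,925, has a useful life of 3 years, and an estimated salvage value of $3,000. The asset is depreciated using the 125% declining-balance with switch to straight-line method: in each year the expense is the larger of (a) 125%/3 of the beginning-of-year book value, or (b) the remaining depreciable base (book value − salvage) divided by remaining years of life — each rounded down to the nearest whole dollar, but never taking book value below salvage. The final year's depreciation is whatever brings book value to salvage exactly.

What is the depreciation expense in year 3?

$6,843

Depreciable base = $28,925 − $3,000 = $25,925.
Year 1: DB = ⌊$28,925 × 125%/3⌋ = $12,052; SL = ⌊$25,925/3⌋ = $8,641 → take DB $12,052. Book value $16,873.
Year 2: DB = ⌊$16,873 × 125%/3⌋ = $7,030; SL = ⌊$13,873/2⌋ = $6,936 → take DB $7,030. Book value $9,843.
Year 3 (final): $9,843 − $3,000 = $6,843. Book value $3,000.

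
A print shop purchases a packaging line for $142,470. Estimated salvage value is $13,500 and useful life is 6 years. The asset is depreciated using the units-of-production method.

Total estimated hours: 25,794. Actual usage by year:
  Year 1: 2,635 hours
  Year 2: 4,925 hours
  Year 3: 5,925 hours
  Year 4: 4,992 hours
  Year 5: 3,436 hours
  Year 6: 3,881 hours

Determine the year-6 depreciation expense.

$19,405

Depreciable base = $142,470 − $13,500 = $128,970.
Rate = $128,970 / 25,794 hours = $5 per hour.
Year 1: 2,635 × $5 = $13,175. Book value $129,295.
Year 2: 4,925 × $5 = $24,625. Book value $104,670.
Year 3: 5,925 × $5 = $29,625. Book value $75,045.
Year 4: 4,992 × $5 = $24,960. Book value $50,085.
Year 5: 3,436 × $5 = $17,180. Book value $32,905.
Year 6: 3,881 × $5 = $19,405. Book value $13,500.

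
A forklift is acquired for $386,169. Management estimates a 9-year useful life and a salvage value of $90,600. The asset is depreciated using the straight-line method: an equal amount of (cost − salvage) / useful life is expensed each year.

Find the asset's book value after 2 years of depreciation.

Depreciable base = $386,169 − $90,600 = $295,569.
Annual expense = $295,569 / 9 = $32,841.
End of year 1: book value $353,328.
End of year 2: book value $320,487.

$320,487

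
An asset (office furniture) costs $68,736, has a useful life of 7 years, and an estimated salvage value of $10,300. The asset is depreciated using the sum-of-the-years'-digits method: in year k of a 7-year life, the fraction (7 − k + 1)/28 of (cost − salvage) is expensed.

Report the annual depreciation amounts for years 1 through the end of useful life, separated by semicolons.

Depreciable base = $68,736 − $10,300 = $58,436.
Sum of the years' digits = 7+6+5+4+3+2+1 = 28.
Year 1: $58,436 × 7/28 = $14,609. Book value $54,127.
Year 2: $58,436 × 6/28 = $12,522. Book value $41,605.
Year 3: $58,436 × 5/28 = $10,435. Book value $31,170.
Year 4: $58,436 × 4/28 = $8,348. Book value $22,822.
Year 5: $58,436 × 3/28 = $6,261. Book value $16,561.
Year 6: $58,436 × 2/28 = $4,174. Book value $12,387.
Year 7: $58,436 × 1/28 = $2,087. Book value $10,300.

$14,609; $12,522; $10,435; $8,348; $6,261; $4,174; $2,087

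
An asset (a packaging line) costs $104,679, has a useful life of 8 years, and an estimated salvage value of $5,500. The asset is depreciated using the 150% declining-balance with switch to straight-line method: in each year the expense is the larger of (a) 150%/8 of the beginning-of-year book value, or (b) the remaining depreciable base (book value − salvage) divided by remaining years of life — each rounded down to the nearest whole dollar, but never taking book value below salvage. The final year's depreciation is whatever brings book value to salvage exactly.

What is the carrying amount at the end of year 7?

$15,531

Depreciable base = $104,679 − $5,500 = $99,179.
Year 1: DB = ⌊$104,679 × 150%/8⌋ = $19,627; SL = ⌊$99,179/8⌋ = $12,397 → take DB $19,627. Book value $85,052.
Year 2: DB = ⌊$85,052 × 150%/8⌋ = $15,947; SL = ⌊$79,552/7⌋ = $11,364 → take DB $15,947. Book value $69,105.
Year 3: DB = ⌊$69,105 × 150%/8⌋ = $12,957; SL = ⌊$63,605/6⌋ = $10,600 → take DB $12,957. Book value $56,148.
Year 4: DB = ⌊$56,148 × 150%/8⌋ = $10,527; SL = ⌊$50,648/5⌋ = $10,129 → take DB $10,527. Book value $45,621.
Year 5: DB = ⌊$45,621 × 150%/8⌋ = $8,553; SL = ⌊$40,121/4⌋ = $10,030 → take SL $10,030. Book value $35,591.
Year 6: DB = ⌊$35,591 × 150%/8⌋ = $6,673; SL = ⌊$30,091/3⌋ = $10,030 → take SL $10,030. Book value $25,561.
Year 7: DB = ⌊$25,561 × 150%/8⌋ = $4,792; SL = ⌊$20,061/2⌋ = $10,030 → take SL $10,030. Book value $15,531.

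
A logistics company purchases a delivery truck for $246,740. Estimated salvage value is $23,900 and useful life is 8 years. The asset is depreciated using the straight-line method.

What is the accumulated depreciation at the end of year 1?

$27,855

Depreciable base = $246,740 − $23,900 = $222,840.
Annual expense = $222,840 / 8 = $27,855.
End of year 1: book value $218,885.
Accumulated through year 1 = $246,740 − $218,885 = $27,855.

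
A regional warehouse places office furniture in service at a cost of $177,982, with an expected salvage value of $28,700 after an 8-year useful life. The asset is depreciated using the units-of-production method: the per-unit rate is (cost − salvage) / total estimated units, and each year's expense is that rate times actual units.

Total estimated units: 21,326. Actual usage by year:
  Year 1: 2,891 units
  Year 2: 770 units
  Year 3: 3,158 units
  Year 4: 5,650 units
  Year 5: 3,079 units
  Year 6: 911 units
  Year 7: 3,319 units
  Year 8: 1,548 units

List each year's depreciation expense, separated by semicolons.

$20,237; $5,390; $22,106; $39,550; $21,553; $6,377; $23,233; $10,836

Depreciable base = $177,982 − $28,700 = $149,282.
Rate = $149,282 / 21,326 units = $7 per unit.
Year 1: 2,891 × $7 = $20,237. Book value $157,745.
Year 2: 770 × $7 = $5,390. Book value $152,355.
Year 3: 3,158 × $7 = $22,106. Book value $130,249.
Year 4: 5,650 × $7 = $39,550. Book value $90,699.
Year 5: 3,079 × $7 = $21,553. Book value $69,146.
Year 6: 911 × $7 = $6,377. Book value $62,769.
Year 7: 3,319 × $7 = $23,233. Book value $39,536.
Year 8: 1,548 × $7 = $10,836. Book value $28,700.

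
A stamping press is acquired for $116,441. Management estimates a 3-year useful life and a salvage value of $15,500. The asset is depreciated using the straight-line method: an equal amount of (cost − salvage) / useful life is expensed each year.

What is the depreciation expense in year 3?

Depreciable base = $116,441 − $15,500 = $100,941.
Annual expense = $100,941 / 3 = $33,647.

$33,647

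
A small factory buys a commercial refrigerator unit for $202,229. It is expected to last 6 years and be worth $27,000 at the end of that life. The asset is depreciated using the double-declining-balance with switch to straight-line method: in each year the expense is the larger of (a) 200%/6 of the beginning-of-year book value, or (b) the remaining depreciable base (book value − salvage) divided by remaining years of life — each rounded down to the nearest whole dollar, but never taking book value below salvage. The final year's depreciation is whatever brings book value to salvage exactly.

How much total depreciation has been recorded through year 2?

$112,349

Depreciable base = $202,229 − $27,000 = $175,229.
Year 1: DB = ⌊$202,229 × 200%/6⌋ = $67,409; SL = ⌊$175,229/6⌋ = $29,204 → take DB $67,409. Book value $134,820.
Year 2: DB = ⌊$134,820 × 200%/6⌋ = $44,940; SL = ⌊$107,820/5⌋ = $21,564 → take DB $44,940. Book value $89,880.
Accumulated through year 2 = $202,229 − $89,880 = $112,349.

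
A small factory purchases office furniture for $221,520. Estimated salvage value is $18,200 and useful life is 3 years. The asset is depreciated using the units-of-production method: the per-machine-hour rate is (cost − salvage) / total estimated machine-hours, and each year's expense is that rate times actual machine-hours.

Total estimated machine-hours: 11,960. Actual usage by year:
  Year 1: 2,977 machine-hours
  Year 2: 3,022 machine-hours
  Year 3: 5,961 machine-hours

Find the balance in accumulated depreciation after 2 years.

Depreciable base = $221,520 − $18,200 = $203,320.
Rate = $203,320 / 11,960 machine-hours = $17 per machine-hour.
Year 1: 2,977 × $17 = $50,609. Book value $170,911.
Year 2: 3,022 × $17 = $51,374. Book value $119,537.
Accumulated through year 2 = $221,520 − $119,537 = $101,983.

$101,983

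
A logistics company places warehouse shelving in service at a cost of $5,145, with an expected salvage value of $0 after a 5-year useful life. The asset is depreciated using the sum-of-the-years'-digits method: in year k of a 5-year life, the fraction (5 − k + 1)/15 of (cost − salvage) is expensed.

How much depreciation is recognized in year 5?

Depreciable base = $5,145 − $0 = $5,145.
Sum of the years' digits = 5+4+3+2+1 = 15.
Year 1: $5,145 × 5/15 = $1,715. Book value $3,430.
Year 2: $5,145 × 4/15 = $1,372. Book value $2,058.
Year 3: $5,145 × 3/15 = $1,029. Book value $1,029.
Year 4: $5,145 × 2/15 = $686. Book value $343.
Year 5: $5,145 × 1/15 = $343. Book value $0.

$343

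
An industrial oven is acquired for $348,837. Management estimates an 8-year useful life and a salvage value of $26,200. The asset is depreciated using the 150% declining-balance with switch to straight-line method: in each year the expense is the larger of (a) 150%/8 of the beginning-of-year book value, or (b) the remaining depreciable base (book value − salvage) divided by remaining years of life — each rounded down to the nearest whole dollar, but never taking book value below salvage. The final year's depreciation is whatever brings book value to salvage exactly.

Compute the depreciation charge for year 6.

Depreciable base = $348,837 − $26,200 = $322,637.
Year 1: DB = ⌊$348,837 × 150%/8⌋ = $65,406; SL = ⌊$322,637/8⌋ = $40,329 → take DB $65,406. Book value $283,431.
Year 2: DB = ⌊$283,431 × 150%/8⌋ = $53,143; SL = ⌊$257,231/7⌋ = $36,747 → take DB $53,143. Book value $230,288.
Year 3: DB = ⌊$230,288 × 150%/8⌋ = $43,179; SL = ⌊$204,088/6⌋ = $34,014 → take DB $43,179. Book value $187,109.
Year 4: DB = ⌊$187,109 × 150%/8⌋ = $35,082; SL = ⌊$160,909/5⌋ = $32,181 → take DB $35,082. Book value $152,027.
Year 5: DB = ⌊$152,027 × 150%/8⌋ = $28,505; SL = ⌊$125,827/4⌋ = $31,456 → take SL $31,456. Book value $120,571.
Year 6: DB = ⌊$120,571 × 150%/8⌋ = $22,607; SL = ⌊$94,371/3⌋ = $31,457 → take SL $31,457. Book value $89,114.

$31,457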